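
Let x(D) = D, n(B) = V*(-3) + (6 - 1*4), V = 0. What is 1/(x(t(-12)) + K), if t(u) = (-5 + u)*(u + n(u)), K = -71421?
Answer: -1/71251 ≈ -1.4035e-5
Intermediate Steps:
n(B) = 2 (n(B) = 0*(-3) + (6 - 1*4) = 0 + (6 - 4) = 0 + 2 = 2)
t(u) = (-5 + u)*(2 + u) (t(u) = (-5 + u)*(u + 2) = (-5 + u)*(2 + u))
1/(x(t(-12)) + K) = 1/((-10 + (-12)² - 3*(-12)) - 71421) = 1/((-10 + 144 + 36) - 71421) = 1/(170 - 71421) = 1/(-71251) = -1/71251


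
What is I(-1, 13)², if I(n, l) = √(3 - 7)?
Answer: -4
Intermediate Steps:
I(n, l) = 2*I (I(n, l) = √(-4) = 2*I)
I(-1, 13)² = (2*I)² = -4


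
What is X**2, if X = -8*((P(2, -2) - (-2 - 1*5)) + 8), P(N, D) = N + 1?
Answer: 20736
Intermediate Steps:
P(N, D) = 1 + N
X = -144 (X = -8*(((1 + 2) - (-2 - 1*5)) + 8) = -8*((3 - (-2 - 5)) + 8) = -8*((3 - 1*(-7)) + 8) = -8*((3 + 7) + 8) = -8*(10 + 8) = -8*18 = -144)
X**2 = (-144)**2 = 20736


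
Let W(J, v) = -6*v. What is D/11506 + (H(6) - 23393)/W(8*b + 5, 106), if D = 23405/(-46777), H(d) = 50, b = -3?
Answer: 2093927497331/57050913172 ≈ 36.703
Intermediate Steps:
D = -23405/46777 (D = 23405*(-1/46777) = -23405/46777 ≈ -0.50035)
D/11506 + (H(6) - 23393)/W(8*b + 5, 106) = -23405/46777/11506 + (50 - 23393)/((-6*106)) = -23405/46777*1/11506 - 23343/(-636) = -23405/538216162 - 23343*(-1/636) = -23405/538216162 + 7781/212 = 2093927497331/57050913172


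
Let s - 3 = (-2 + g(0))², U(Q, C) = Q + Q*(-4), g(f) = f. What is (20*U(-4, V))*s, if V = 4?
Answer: 1680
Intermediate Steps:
U(Q, C) = -3*Q (U(Q, C) = Q - 4*Q = -3*Q)
s = 7 (s = 3 + (-2 + 0)² = 3 + (-2)² = 3 + 4 = 7)
(20*U(-4, V))*s = (20*(-3*(-4)))*7 = (20*12)*7 = 240*7 = 1680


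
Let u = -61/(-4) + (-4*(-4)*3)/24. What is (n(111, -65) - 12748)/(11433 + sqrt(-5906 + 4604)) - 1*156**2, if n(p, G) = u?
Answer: (-97344*sqrt(1302) + 1112984875*I)/(4*(sqrt(1302) - 11433*I)) ≈ -24337.0 + 0.0035143*I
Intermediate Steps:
u = 69/4 (u = -61*(-1/4) + (16*3)*(1/24) = 61/4 + 48*(1/24) = 61/4 + 2 = 69/4 ≈ 17.250)
n(p, G) = 69/4
(n(111, -65) - 12748)/(11433 + sqrt(-5906 + 4604)) - 1*156**2 = (69/4 - 12748)/(11433 + sqrt(-5906 + 4604)) - 1*156**2 = -50923/(4*(11433 + sqrt(-1302))) - 1*24336 = -50923/(4*(11433 + I*sqrt(1302))) - 24336 = -24336 - 50923/(4*(11433 + I*sqrt(1302)))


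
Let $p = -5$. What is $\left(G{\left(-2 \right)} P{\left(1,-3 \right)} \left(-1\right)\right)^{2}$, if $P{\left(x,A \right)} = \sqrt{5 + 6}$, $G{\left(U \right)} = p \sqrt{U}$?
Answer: $-550$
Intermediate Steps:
$G{\left(U \right)} = - 5 \sqrt{U}$
$P{\left(x,A \right)} = \sqrt{11}$
$\left(G{\left(-2 \right)} P{\left(1,-3 \right)} \left(-1\right)\right)^{2} = \left(- 5 \sqrt{-2} \sqrt{11} \left(-1\right)\right)^{2} = \left(- 5 i \sqrt{2} \sqrt{11} \left(-1\right)\right)^{2} = \left(- 5 i \sqrt{22} \left(-1\right)\right)^{2} = \left(5 i \sqrt{22}\right)^{2} = -550$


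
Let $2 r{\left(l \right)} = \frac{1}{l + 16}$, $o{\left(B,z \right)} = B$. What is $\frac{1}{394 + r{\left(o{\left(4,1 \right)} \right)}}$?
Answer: $\frac{40}{15761} \approx 0.0025379$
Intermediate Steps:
$r{\left(l \right)} = \frac{1}{2 \left(16 + l\right)}$ ($r{\left(l \right)} = \frac{1}{2 \left(l + 16\right)} = \frac{1}{2 \left(16 + l\right)}$)
$\frac{1}{394 + r{\left(o{\left(4,1 \right)} \right)}} = \frac{1}{394 + \frac{1}{2 \left(16 + 4\right)}} = \frac{1}{394 + \frac{1}{2 \cdot 20}} = \frac{1}{394 + \frac{1}{2} \cdot \frac{1}{20}} = \frac{1}{394 + \frac{1}{40}} = \frac{1}{\frac{15761}{40}} = \frac{40}{15761}$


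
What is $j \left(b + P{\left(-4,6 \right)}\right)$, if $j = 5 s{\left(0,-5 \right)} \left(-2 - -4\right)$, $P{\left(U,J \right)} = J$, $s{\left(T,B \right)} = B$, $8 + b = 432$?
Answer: $-21500$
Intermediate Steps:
$b = 424$ ($b = -8 + 432 = 424$)
$j = -50$ ($j = 5 \left(-5\right) \left(-2 - -4\right) = - 25 \left(-2 + 4\right) = \left(-25\right) 2 = -50$)
$j \left(b + P{\left(-4,6 \right)}\right) = - 50 \left(424 + 6\right) = \left(-50\right) 430 = -21500$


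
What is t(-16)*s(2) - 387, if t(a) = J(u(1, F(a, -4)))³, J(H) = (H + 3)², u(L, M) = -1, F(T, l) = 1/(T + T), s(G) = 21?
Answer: 957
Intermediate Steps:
F(T, l) = 1/(2*T)
J(H) = (3 + H)²
t(a) = 64 (t(a) = ((3 - 1)²)³ = (2²)³ = 4³ = 64)
t(-16)*s(2) - 387 = 64*21 - 387 = 1344 - 387 = 957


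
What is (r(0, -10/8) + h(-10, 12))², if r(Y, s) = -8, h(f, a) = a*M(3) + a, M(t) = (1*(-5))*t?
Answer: 30976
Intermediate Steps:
M(t) = -5*t
h(f, a) = -14*a (h(f, a) = a*(-5*3) + a = a*(-15) + a = -15*a + a = -14*a)
(r(0, -10/8) + h(-10, 12))² = (-8 - 14*12)² = (-8 - 168)² = (-176)² = 30976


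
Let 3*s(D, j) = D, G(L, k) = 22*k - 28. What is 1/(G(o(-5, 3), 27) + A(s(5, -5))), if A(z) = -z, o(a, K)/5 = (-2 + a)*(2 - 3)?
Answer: 3/1693 ≈ 0.0017720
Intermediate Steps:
o(a, K) = 10 - 5*a (o(a, K) = 5*((-2 + a)*(2 - 3)) = 5*((-2 + a)*(-1)) = 5*(2 - a) = 10 - 5*a)
G(L, k) = -28 + 22*k
s(D, j) = D/3
1/(G(o(-5, 3), 27) + A(s(5, -5))) = 1/((-28 + 22*27) - 5/3) = 1/((-28 + 594) - 1*5/3) = 1/(566 - 5/3) = 1/(1693/3) = 3/1693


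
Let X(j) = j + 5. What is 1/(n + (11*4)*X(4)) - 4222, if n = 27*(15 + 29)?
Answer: -6687647/1584 ≈ -4222.0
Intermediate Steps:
X(j) = 5 + j
n = 1188 (n = 27*44 = 1188)
1/(n + (11*4)*X(4)) - 4222 = 1/(1188 + (11*4)*(5 + 4)) - 4222 = 1/(1188 + 44*9) - 4222 = 1/(1188 + 396) - 4222 = 1/1584 - 4222 = -6687647/1584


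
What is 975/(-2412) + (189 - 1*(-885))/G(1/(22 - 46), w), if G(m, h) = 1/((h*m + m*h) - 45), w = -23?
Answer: -37202611/804 ≈ -46272.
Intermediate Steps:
G(m, h) = 1/(-45 + 2*h*m) (G(m, h) = 1/((h*m + h*m) - 45) = 1/(2*h*m - 45) = 1/(-45 + 2*h*m))
975/(-2412) + (189 - 1*(-885))/G(1/(22 - 46), w) = 975/(-2412) + (189 - 1*(-885))/(1/(-45 + 2*(-23)/(22 - 46))) = 975*(-1/2412) + (189 + 885)/(1/(-45 + 2*(-23)/(-24))) = -325/804 + 1074/(1/(-45 + 2*(-23)*(-1/24))) = -325/804 + 1074/(1/(-45 + 23/12)) = -325/804 + 1074/(1/(-517/12)) = -325/804 + 1074/(-12/517) = -325/804 + 1074*(-517/12) = -325/804 - 92543/2 = -37202611/804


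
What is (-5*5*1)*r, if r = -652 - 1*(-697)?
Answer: -1125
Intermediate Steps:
r = 45 (r = -652 + 697 = 45)
(-5*5*1)*r = (-5*5*1)*45 = -25*1*45 = -25*45 = -1125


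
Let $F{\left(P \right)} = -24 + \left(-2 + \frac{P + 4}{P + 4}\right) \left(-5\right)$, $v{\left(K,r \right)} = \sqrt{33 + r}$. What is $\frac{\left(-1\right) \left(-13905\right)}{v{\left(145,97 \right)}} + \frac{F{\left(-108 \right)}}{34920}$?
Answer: $- \frac{19}{34920} + \frac{2781 \sqrt{130}}{26} \approx 1219.5$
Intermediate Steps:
$F{\left(P \right)} = -19$ ($F{\left(P \right)} = -24 + \left(-2 + \frac{4 + P}{4 + P}\right) \left(-5\right) = -24 + \left(-2 + 1\right) \left(-5\right) = -24 - -5 = -24 + 5 = -19$)
$\frac{\left(-1\right) \left(-13905\right)}{v{\left(145,97 \right)}} + \frac{F{\left(-108 \right)}}{34920} = \frac{\left(-1\right) \left(-13905\right)}{\sqrt{33 + 97}} - \frac{19}{34920} = \frac{13905}{\sqrt{130}} - \frac{19}{34920} = 13905 \frac{\sqrt{130}}{130} - \frac{19}{34920} = \frac{2781 \sqrt{130}}{26} - \frac{19}{34920} = - \frac{19}{34920} + \frac{2781 \sqrt{130}}{26}$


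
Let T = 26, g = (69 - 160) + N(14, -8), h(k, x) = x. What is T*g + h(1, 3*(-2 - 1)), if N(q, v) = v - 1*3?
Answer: -2661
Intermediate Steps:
N(q, v) = -3 + v (N(q, v) = v - 3 = -3 + v)
g = -102 (g = (69 - 160) + (-3 - 8) = -91 - 11 = -102)
T*g + h(1, 3*(-2 - 1)) = 26*(-102) + 3*(-2 - 1) = -2652 + 3*(-3) = -2652 - 9 = -2661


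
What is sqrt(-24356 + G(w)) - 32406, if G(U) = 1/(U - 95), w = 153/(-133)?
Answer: -32406 + I*sqrt(995752521217)/6394 ≈ -32406.0 + 156.06*I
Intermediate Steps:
w = -153/133 (w = 153*(-1/133) = -153/133 ≈ -1.1504)
G(U) = 1/(-95 + U)
sqrt(-24356 + G(w)) - 32406 = sqrt(-24356 + 1/(-95 - 153/133)) - 32406 = sqrt(-24356 + 1/(-12788/133)) - 32406 = sqrt(-24356 - 133/12788) - 32406 = sqrt(-311464661/12788) - 32406 = I*sqrt(995752521217)/6394 - 32406 = -32406 + I*sqrt(995752521217)/6394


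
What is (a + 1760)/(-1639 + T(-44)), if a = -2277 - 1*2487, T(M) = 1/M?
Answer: 132176/72117 ≈ 1.8328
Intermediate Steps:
a = -4764 (a = -2277 - 2487 = -4764)
(a + 1760)/(-1639 + T(-44)) = (-4764 + 1760)/(-1639 + 1/(-44)) = -3004/(-1639 - 1/44) = -3004/(-72117/44) = -3004*(-44/72117) = 132176/72117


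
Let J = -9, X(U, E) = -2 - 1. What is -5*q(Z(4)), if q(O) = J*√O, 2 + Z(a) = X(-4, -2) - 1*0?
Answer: 45*I*√5 ≈ 100.62*I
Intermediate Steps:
X(U, E) = -3
Z(a) = -5 (Z(a) = -2 + (-3 - 1*0) = -2 + (-3 + 0) = -2 - 3 = -5)
q(O) = -9*√O
-5*q(Z(4)) = -(-45)*√(-5) = -(-45)*I*√5 = 45*I*√5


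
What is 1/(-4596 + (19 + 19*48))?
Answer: -1/3665 ≈ -0.00027285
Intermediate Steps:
1/(-4596 + (19 + 19*48)) = 1/(-4596 + (19 + 912)) = 1/(-4596 + 931) = 1/(-3665) = -1/3665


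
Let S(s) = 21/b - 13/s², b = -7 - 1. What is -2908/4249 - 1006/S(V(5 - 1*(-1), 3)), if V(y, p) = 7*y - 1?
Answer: 57380437572/150435845 ≈ 381.43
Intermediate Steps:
b = -8
V(y, p) = -1 + 7*y
S(s) = -21/8 - 13/s² (S(s) = 21/(-8) - 13/s² = 21*(-⅛) - 13/s² = -21/8 - 13/s²)
-2908/4249 - 1006/S(V(5 - 1*(-1), 3)) = -2908/4249 - 1006/(-21/8 - 13/(-1 + 7*(5 - 1*(-1)))²) = -2908*1/4249 - 1006/(-21/8 - 13/(-1 + 7*(5 + 1))²) = -2908/4249 - 1006/(-21/8 - 13/(-1 + 7*6)²) = -2908/4249 - 1006/(-21/8 - 13/(-1 + 42)²) = -2908/4249 - 1006/(-21/8 - 13/41²) = -2908/4249 - 1006/(-21/8 - 13*1/1681) = -2908/4249 - 1006/(-21/8 - 13/1681) = -2908/4249 - 1006/(-35405/13448) = -2908/4249 - 1006*(-13448/35405) = -2908/4249 + 13528688/35405 = 57380437572/150435845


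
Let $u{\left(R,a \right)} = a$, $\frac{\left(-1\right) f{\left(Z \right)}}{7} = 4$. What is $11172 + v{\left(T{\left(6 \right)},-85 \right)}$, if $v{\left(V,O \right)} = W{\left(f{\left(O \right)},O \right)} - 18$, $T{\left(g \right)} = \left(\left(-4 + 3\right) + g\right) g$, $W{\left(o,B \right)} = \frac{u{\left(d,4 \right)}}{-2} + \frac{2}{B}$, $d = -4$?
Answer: $\frac{947918}{85} \approx 11152.0$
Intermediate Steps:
$f{\left(Z \right)} = -28$ ($f{\left(Z \right)} = \left(-7\right) 4 = -28$)
$W{\left(o,B \right)} = -2 + \frac{2}{B}$ ($W{\left(o,B \right)} = \frac{4}{-2} + \frac{2}{B} = 4 \left(- \frac{1}{2}\right) + \frac{2}{B} = -2 + \frac{2}{B}$)
$T{\left(g \right)} = g \left(-1 + g\right)$ ($T{\left(g \right)} = \left(-1 + g\right) g = g \left(-1 + g\right)$)
$v{\left(V,O \right)} = -20 + \frac{2}{O}$ ($v{\left(V,O \right)} = \left(-2 + \frac{2}{O}\right) - 18 = -20 + \frac{2}{O}$)
$11172 + v{\left(T{\left(6 \right)},-85 \right)} = 11172 - \left(20 - \frac{2}{-85}\right) = 11172 + \left(-20 + 2 \left(- \frac{1}{85}\right)\right) = 11172 - \frac{1702}{85} = \frac{947918}{85}$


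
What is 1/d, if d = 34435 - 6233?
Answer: 1/28202 ≈ 3.5458e-5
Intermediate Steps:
d = 28202
1/d = 1/28202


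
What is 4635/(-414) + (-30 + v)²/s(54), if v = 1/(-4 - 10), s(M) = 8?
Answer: 3672783/36064 ≈ 101.84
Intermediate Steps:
v = -1/14 (v = 1/(-14) = -1/14 ≈ -0.071429)
4635/(-414) + (-30 + v)²/s(54) = 4635/(-414) + (-30 - 1/14)²/8 = 4635*(-1/414) + (-421/14)²*(⅛) = -515/46 + (177241/196)*(⅛) = -515/46 + 177241/1568 = 3672783/36064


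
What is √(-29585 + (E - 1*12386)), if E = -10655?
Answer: 7*I*√1074 ≈ 229.4*I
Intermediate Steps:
√(-29585 + (E - 1*12386)) = √(-29585 + (-10655 - 1*12386)) = √(-29585 + (-10655 - 12386)) = √(-29585 - 23041) = √(-52626) = 7*I*√1074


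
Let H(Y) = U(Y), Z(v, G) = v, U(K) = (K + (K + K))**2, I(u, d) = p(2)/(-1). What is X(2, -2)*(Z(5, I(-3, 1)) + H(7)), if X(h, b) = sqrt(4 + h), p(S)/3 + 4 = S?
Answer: 446*sqrt(6) ≈ 1092.5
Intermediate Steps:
p(S) = -12 + 3*S
I(u, d) = 6 (I(u, d) = (-12 + 3*2)/(-1) = (-12 + 6)*(-1) = -6*(-1) = 6)
U(K) = 9*K**2 (U(K) = (K + 2*K)**2 = (3*K)**2 = 9*K**2)
H(Y) = 9*Y**2
X(2, -2)*(Z(5, I(-3, 1)) + H(7)) = sqrt(4 + 2)*(5 + 9*7**2) = sqrt(6)*(5 + 9*49) = sqrt(6)*(5 + 441) = sqrt(6)*446 = 446*sqrt(6)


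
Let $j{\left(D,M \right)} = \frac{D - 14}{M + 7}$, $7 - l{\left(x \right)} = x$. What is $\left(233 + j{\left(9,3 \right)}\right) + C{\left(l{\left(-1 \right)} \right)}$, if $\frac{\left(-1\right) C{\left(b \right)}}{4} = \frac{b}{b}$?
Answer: $\frac{457}{2} \approx 228.5$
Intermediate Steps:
$l{\left(x \right)} = 7 - x$
$j{\left(D,M \right)} = \frac{-14 + D}{7 + M}$
$C{\left(b \right)} = -4$ ($C{\left(b \right)} = - 4 \frac{b}{b} = \left(-4\right) 1 = -4$)
$\left(233 + j{\left(9,3 \right)}\right) + C{\left(l{\left(-1 \right)} \right)} = \left(233 + \frac{-14 + 9}{7 + 3}\right) - 4 = \left(233 + \frac{1}{10} \left(-5\right)\right) - 4 = \left(233 - \frac{1}{2}\right) - 4 = \frac{465}{2} - 4 = \frac{457}{2}$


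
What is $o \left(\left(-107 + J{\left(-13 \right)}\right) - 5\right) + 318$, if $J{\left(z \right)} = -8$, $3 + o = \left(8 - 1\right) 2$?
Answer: $-1002$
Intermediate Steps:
$o = 11$ ($o = -3 + \left(8 - 1\right) 2 = -3 + 7 \cdot 2 = -3 + 14 = 11$)
$o \left(\left(-107 + J{\left(-13 \right)}\right) - 5\right) + 318 = 11 \left(\left(-107 - 8\right) - 5\right) + 318 = 11 \left(-115 - 5\right) + 318 = 11 \left(-120\right) + 318 = -1320 + 318 = -1002$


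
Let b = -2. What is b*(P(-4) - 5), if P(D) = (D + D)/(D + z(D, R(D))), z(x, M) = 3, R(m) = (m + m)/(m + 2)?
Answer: -6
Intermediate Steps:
R(m) = 2*m/(2 + m) (R(m) = (2*m)/(2 + m) = 2*m/(2 + m))
P(D) = 2*D/(3 + D) (P(D) = (D + D)/(D + 3) = (2*D)/(3 + D) = 2*D/(3 + D))
b*(P(-4) - 5) = -2*(2*(-4)/(3 - 4) - 5) = -2*(2*(-4)/(-1) - 5) = -2*(2*(-4)*(-1) - 5) = -2*(8 - 5) = -2*3 = -6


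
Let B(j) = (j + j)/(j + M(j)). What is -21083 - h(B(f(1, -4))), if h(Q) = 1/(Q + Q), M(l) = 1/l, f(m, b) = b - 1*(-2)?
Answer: -337333/16 ≈ -21083.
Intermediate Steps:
f(m, b) = 2 + b (f(m, b) = b + 2 = 2 + b)
B(j) = 2*j/(j + 1/j) (B(j) = (j + j)/(j + 1/j) = (2*j)/(j + 1/j) = 2*j/(j + 1/j))
h(Q) = 1/(2*Q)
-21083 - h(B(f(1, -4))) = -21083 - 1/(2*(2*(2 - 4)²/(1 + (2 - 4)²))) = -21083 - 1/(2*(2*(-2)²/(1 + (-2)²))) = -21083 - 1/(2*(2*4/(1 + 4))) = -21083 - 1/(2*(2*4/5)) = -21083 - 1/(2*(2*4*(⅕))) = -21083 - 1/(2*8/5) = -21083 - 5/(2*8) = -21083 - 1*5/16 = -21083 - 5/16 = -337333/16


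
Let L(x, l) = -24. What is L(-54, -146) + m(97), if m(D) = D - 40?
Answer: 33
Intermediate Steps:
m(D) = -40 + D
L(-54, -146) + m(97) = -24 + (-40 + 97) = -24 + 57 = 33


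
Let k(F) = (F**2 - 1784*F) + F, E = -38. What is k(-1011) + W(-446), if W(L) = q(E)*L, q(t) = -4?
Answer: 2826518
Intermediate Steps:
W(L) = -4*L
k(F) = F**2 - 1783*F
k(-1011) + W(-446) = -1011*(-1783 - 1011) - 4*(-446) = -1011*(-2794) + 1784 = 2824734 + 1784 = 2826518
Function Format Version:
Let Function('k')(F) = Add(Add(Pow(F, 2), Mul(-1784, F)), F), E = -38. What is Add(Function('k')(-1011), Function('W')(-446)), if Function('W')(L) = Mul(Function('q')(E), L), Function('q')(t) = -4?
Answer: 2826518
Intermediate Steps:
Function('W')(L) = Mul(-4, L)
Function('k')(F) = Add(Pow(F, 2), Mul(-1783, F))
Add(Function('k')(-1011), Function('W')(-446)) = Add(Mul(-1011, Add(-1783, -1011)), Mul(-4, -446)) = Add(Mul(-1011, -2794), 1784) = Add(2824734, 1784) = 2826518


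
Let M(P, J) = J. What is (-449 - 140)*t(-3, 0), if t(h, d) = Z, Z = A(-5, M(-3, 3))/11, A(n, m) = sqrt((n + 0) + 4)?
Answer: -589*I/11 ≈ -53.545*I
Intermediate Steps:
A(n, m) = sqrt(4 + n) (A(n, m) = sqrt(n + 4) = sqrt(4 + n))
Z = I/11 (Z = sqrt(4 - 5)/11 = sqrt(-1)*(1/11) = I*(1/11) = I/11 ≈ 0.090909*I)
t(h, d) = I/11
(-449 - 140)*t(-3, 0) = (-449 - 140)*(I/11) = -589*I/11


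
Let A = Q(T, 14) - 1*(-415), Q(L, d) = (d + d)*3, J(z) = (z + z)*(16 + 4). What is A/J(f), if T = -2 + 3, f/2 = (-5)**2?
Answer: 499/2000 ≈ 0.24950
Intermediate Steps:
f = 50 (f = 2*(-5)**2 = 2*25 = 50)
J(z) = 40*z (J(z) = (2*z)*20 = 40*z)
T = 1
Q(L, d) = 6*d (Q(L, d) = (2*d)*3 = 6*d)
A = 499 (A = 6*14 - 1*(-415) = 84 + 415 = 499)
A/J(f) = 499/((40*50)) = 499/2000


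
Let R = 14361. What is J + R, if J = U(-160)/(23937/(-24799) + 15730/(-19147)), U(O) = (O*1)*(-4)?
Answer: 11880127209329/848410009 ≈ 14003.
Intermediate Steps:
U(O) = -4*O (U(O) = O*(-4) = -4*O)
J = -303888929920/848410009 (J = (-4*(-160))/(23937/(-24799) + 15730/(-19147)) = 640/(23937*(-1/24799) + 15730*(-1/19147)) = 640/(-23937/24799 - 15730/19147) = 640/(-848410009/474826453) = 640*(-474826453/848410009) = -303888929920/848410009 ≈ -358.19)
J + R = -303888929920/848410009 + 14361 = 11880127209329/848410009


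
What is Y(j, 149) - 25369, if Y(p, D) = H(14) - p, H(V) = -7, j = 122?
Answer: -25498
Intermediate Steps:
Y(p, D) = -7 - p
Y(j, 149) - 25369 = (-7 - 1*122) - 25369 = (-7 - 122) - 25369 = -129 - 25369 = -25498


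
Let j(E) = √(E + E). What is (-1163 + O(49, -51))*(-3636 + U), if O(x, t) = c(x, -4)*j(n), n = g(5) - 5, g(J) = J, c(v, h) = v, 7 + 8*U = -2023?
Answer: 18095117/4 ≈ 4.5238e+6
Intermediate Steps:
U = -1015/4 (U = -7/8 + (⅛)*(-2023) = -7/8 - 2023/8 = -1015/4 ≈ -253.75)
n = 0 (n = 5 - 5 = 0)
j(E) = √2*√E (j(E) = √(2*E) = √2*√E)
O(x, t) = 0 (O(x, t) = x*(√2*√0) = x*(√2*0) = x*0 = 0)
(-1163 + O(49, -51))*(-3636 + U) = (-1163 + 0)*(-3636 - 1015/4) = -1163*(-15559/4) = 18095117/4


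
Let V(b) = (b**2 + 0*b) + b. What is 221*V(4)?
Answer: 4420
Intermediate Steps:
V(b) = b + b**2 (V(b) = (b**2 + 0) + b = b**2 + b = b + b**2)
221*V(4) = 221*(4*(1 + 4)) = 221*(4*5) = 221*20 = 4420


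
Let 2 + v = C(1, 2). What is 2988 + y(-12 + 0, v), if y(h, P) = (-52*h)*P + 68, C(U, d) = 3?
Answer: 3680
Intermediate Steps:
v = 1 (v = -2 + 3 = 1)
y(h, P) = 68 - 52*P*h (y(h, P) = -52*P*h + 68 = 68 - 52*P*h)
2988 + y(-12 + 0, v) = 2988 + (68 - 52*1*(-12 + 0)) = 2988 + (68 - 52*1*(-12)) = 2988 + (68 + 624) = 2988 + 692 = 3680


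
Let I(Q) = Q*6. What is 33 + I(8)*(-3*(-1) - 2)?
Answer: 81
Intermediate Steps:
I(Q) = 6*Q
33 + I(8)*(-3*(-1) - 2) = 33 + (6*8)*(-3*(-1) - 2) = 33 + 48*(3 - 2) = 33 + 48*1 = 33 + 48 = 81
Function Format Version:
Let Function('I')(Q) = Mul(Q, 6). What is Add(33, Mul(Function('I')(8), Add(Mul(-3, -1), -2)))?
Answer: 81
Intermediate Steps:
Function('I')(Q) = Mul(6, Q)
Add(33, Mul(Function('I')(8), Add(Mul(-3, -1), -2))) = Add(33, Mul(Mul(6, 8), Add(Mul(-3, -1), -2))) = Add(33, Mul(48, Add(3, -2))) = Add(33, Mul(48, 1)) = Add(33, 48) = 81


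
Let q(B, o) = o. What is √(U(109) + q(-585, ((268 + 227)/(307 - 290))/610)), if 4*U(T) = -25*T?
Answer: I*√2930175199/2074 ≈ 26.1*I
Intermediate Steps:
U(T) = -25*T/4 (U(T) = (-25*T)/4 = -25*T/4)
√(U(109) + q(-585, ((268 + 227)/(307 - 290))/610)) = √(-25/4*109 + ((268 + 227)/(307 - 290))/610) = √(-2725/4 + (495/17)*(1/610)) = √(-2725/4 + 99/2074) = √(-2825627/4148) = I*√2930175199/2074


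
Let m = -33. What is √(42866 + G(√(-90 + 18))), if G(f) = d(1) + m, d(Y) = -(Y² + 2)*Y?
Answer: √42830 ≈ 206.95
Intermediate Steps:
d(Y) = -Y*(2 + Y²) (d(Y) = -(2 + Y²)*Y = -Y*(2 + Y²))
G(f) = -36 (G(f) = -1*1*(2 + 1²) - 33 = -1*1*(2 + 1) - 33 = -1*1*3 - 33 = -3 - 33 = -36)
√(42866 + G(√(-90 + 18))) = √(42866 - 36) = √42830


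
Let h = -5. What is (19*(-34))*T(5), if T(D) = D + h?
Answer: 0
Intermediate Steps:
T(D) = -5 + D (T(D) = D - 5 = -5 + D)
(19*(-34))*T(5) = (19*(-34))*(-5 + 5) = -646*0 = 0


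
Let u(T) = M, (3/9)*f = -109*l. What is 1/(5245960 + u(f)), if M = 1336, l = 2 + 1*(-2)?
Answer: 1/5247296 ≈ 1.9057e-7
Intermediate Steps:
l = 0 (l = 2 - 2 = 0)
f = 0 (f = 3*(-109*0) = 3*0 = 0)
u(T) = 1336
1/(5245960 + u(f)) = 1/(5245960 + 1336) = 1/5247296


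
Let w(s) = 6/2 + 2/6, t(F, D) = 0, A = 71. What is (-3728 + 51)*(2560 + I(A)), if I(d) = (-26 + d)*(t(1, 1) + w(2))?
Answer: -9964670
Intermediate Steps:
w(s) = 10/3 (w(s) = 6*(½) + 2*(⅙) = 3 + ⅓ = 10/3)
I(d) = -260/3 + 10*d/3 (I(d) = (-26 + d)*(0 + 10/3) = (-26 + d)*(10/3) = -260/3 + 10*d/3)
(-3728 + 51)*(2560 + I(A)) = (-3728 + 51)*(2560 + (-260/3 + (10/3)*71)) = -3677*(2560 + (-260/3 + 710/3)) = -3677*(2560 + 150) = -3677*2710 = -9964670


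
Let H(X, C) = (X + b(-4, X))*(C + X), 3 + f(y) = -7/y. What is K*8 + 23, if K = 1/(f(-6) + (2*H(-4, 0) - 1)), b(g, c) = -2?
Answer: 6281/271 ≈ 23.177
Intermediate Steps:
f(y) = -3 - 7/y
H(X, C) = (-2 + X)*(C + X) (H(X, C) = (X - 2)*(C + X) = (-2 + X)*(C + X))
K = 6/271 (K = 1/((-3 - 7/(-6)) + (2*((-4)**2 - 2*0 - 2*(-4) + 0*(-4)) - 1)) = 1/((-3 - 7*(-1/6)) + (2*(16 + 0 + 8 + 0) - 1)) = 1/((-3 + 7/6) + (2*24 - 1)) = 1/(-11/6 + (48 - 1)) = 1/(-11/6 + 47) = 1/(271/6) = 6/271 ≈ 0.022140)
K*8 + 23 = (6/271)*8 + 23 = 48/271 + 23 = 6281/271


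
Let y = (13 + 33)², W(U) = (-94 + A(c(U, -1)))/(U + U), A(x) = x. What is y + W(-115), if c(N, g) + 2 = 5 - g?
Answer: 48677/23 ≈ 2116.4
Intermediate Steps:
c(N, g) = 3 - g (c(N, g) = -2 + (5 - g) = 3 - g)
W(U) = -45/U (W(U) = (-94 + (3 - 1*(-1)))/(U + U) = (-94 + (3 + 1))/((2*U)) = (-94 + 4)*(1/(2*U)) = -45/U)
y = 2116 (y = 46² = 2116)
y + W(-115) = 2116 - 45/(-115) = 2116 - 45*(-1/115) = 2116 + 9/23 = 48677/23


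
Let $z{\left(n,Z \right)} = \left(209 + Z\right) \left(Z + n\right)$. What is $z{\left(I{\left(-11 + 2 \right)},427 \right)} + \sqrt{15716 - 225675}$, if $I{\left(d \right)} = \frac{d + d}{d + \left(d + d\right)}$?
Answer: $271996 + i \sqrt{209959} \approx 2.72 \cdot 10^{5} + 458.21 i$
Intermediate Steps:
$I{\left(d \right)} = \frac{2}{3}$ ($I{\left(d \right)} = \frac{2 d}{d + 2 d} = \frac{2 d}{3 d} = 2 d \frac{1}{3 d} = \frac{2}{3}$)
$z{\left(I{\left(-11 + 2 \right)},427 \right)} + \sqrt{15716 - 225675} = \left(427^{2} + 209 \cdot 427 + 209 \cdot \frac{2}{3} + 427 \cdot \frac{2}{3}\right) + \sqrt{15716 - 225675} = \left(182329 + 89243 + \frac{418}{3} + \frac{854}{3}\right) + \sqrt{-209959} = 271996 + i \sqrt{209959}$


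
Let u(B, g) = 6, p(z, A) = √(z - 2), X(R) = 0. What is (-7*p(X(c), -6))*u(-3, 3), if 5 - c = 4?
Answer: -42*I*√2 ≈ -59.397*I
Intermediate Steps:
c = 1 (c = 5 - 1*4 = 5 - 4 = 1)
p(z, A) = √(-2 + z)
(-7*p(X(c), -6))*u(-3, 3) = -7*√(-2 + 0)*6 = -7*I*√2*6 = -42*I*√2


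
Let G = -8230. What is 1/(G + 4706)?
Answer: -1/3524 ≈ -0.00028377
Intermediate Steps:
1/(G + 4706) = 1/(-8230 + 4706) = 1/(-3524) = -1/3524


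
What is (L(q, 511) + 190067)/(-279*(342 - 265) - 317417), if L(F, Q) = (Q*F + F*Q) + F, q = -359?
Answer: 17719/33890 ≈ 0.52284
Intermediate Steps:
L(F, Q) = F + 2*F*Q (L(F, Q) = (F*Q + F*Q) + F = 2*F*Q + F = F + 2*F*Q)
(L(q, 511) + 190067)/(-279*(342 - 265) - 317417) = (-359*(1 + 2*511) + 190067)/(-279*(342 - 265) - 317417) = (-359*(1 + 1022) + 190067)/(-279*77 - 317417) = (-359*1023 + 190067)/(-21483 - 317417) = (-367257 + 190067)/(-338900) = -177190*(-1/338900) = 17719/33890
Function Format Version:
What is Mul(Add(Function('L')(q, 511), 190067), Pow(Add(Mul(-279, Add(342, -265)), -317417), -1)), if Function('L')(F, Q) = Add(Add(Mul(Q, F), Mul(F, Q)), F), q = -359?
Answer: Rational(17719, 33890) ≈ 0.52284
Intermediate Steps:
Function('L')(F, Q) = Add(F, Mul(2, F, Q)) (Function('L')(F, Q) = Add(Add(Mul(F, Q), Mul(F, Q)), F) = Add(Mul(2, F, Q), F) = Add(F, Mul(2, F, Q)))
Mul(Add(Function('L')(q, 511), 190067), Pow(Add(Mul(-279, Add(342, -265)), -317417), -1)) = Mul(Add(Mul(-359, Add(1, Mul(2, 511))), 190067), Pow(Add(Mul(-279, Add(342, -265)), -317417), -1)) = Mul(Add(Mul(-359, Add(1, 1022)), 190067), Pow(Add(Mul(-279, 77), -317417), -1)) = Mul(Add(Mul(-359, 1023), 190067), Pow(Add(-21483, -317417), -1)) = Mul(Add(-367257, 190067), Pow(-338900, -1)) = Mul(-177190, Rational(-1, 338900)) = Rational(17719, 33890)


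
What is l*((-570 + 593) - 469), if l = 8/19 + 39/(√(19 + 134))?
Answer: -3568/19 - 5798*√17/17 ≈ -1594.0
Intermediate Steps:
l = 8/19 + 13*√17/17 (l = 8*(1/19) + 39/(√153) = 8/19 + 39/((3*√17)) = 8/19 + 39*(√17/51) = 8/19 + 13*√17/17 ≈ 3.5740)
l*((-570 + 593) - 469) = (8/19 + 13*√17/17)*((-570 + 593) - 469) = (8/19 + 13*√17/17)*(23 - 469) = (8/19 + 13*√17/17)*(-446) = -3568/19 - 5798*√17/17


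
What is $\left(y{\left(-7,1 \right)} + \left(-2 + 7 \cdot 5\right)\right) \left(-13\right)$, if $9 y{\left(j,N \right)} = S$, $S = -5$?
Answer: $- \frac{3796}{9} \approx -421.78$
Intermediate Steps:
$y{\left(j,N \right)} = - \frac{5}{9}$ ($y{\left(j,N \right)} = \frac{1}{9} \left(-5\right) = - \frac{5}{9}$)
$\left(y{\left(-7,1 \right)} + \left(-2 + 7 \cdot 5\right)\right) \left(-13\right) = \left(- \frac{5}{9} + \left(-2 + 7 \cdot 5\right)\right) \left(-13\right) = \left(- \frac{5}{9} + \left(-2 + 35\right)\right) \left(-13\right) = \left(- \frac{5}{9} + 33\right) \left(-13\right) = \frac{292}{9} \left(-13\right) = - \frac{3796}{9}$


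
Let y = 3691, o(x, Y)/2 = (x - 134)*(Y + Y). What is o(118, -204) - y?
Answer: 9365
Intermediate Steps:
o(x, Y) = 4*Y*(-134 + x) (o(x, Y) = 2*((x - 134)*(Y + Y)) = 2*((-134 + x)*(2*Y)) = 2*(2*Y*(-134 + x)) = 4*Y*(-134 + x))
o(118, -204) - y = 4*(-204)*(-134 + 118) - 1*3691 = 4*(-204)*(-16) - 3691 = 13056 - 3691 = 9365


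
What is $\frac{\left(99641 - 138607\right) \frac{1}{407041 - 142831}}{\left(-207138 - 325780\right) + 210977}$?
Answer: $\frac{19483}{42530015805} \approx 4.581 \cdot 10^{-7}$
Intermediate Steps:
$\frac{\left(99641 - 138607\right) \frac{1}{407041 - 142831}}{\left(-207138 - 325780\right) + 210977} = \frac{\left(-38966\right) \frac{1}{264210}}{-532918 + 210977} = \frac{\left(-38966\right) \frac{1}{264210}}{-321941} = \left(- \frac{19483}{132105}\right) \left(- \frac{1}{321941}\right) = \frac{19483}{42530015805}$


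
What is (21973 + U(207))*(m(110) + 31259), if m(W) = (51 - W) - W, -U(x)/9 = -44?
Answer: 695452210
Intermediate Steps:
U(x) = 396 (U(x) = -9*(-44) = 396)
m(W) = 51 - 2*W
(21973 + U(207))*(m(110) + 31259) = (21973 + 396)*((51 - 2*110) + 31259) = 22369*((51 - 220) + 31259) = 22369*(-169 + 31259) = 22369*31090 = 695452210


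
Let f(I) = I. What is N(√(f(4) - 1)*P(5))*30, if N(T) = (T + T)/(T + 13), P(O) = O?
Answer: -2250/47 + 1950*√3/47 ≈ 23.989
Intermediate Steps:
N(T) = 2*T/(13 + T) (N(T) = (2*T)/(13 + T) = 2*T/(13 + T))
N(√(f(4) - 1)*P(5))*30 = (2*(√(4 - 1)*5)/(13 + √(4 - 1)*5))*30 = (2*(√3*5)/(13 + √3*5))*30 = (2*(5*√3)/(13 + 5*√3))*30 = (10*√3/(13 + 5*√3))*30 = 300*√3/(13 + 5*√3)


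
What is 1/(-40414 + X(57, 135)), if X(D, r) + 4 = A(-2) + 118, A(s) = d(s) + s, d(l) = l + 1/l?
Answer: -2/80609 ≈ -2.4811e-5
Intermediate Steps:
A(s) = 1/s + 2*s (A(s) = (s + 1/s) + s = 1/s + 2*s)
X(D, r) = 219/2 (X(D, r) = -4 + ((1/(-2) + 2*(-2)) + 118) = -4 + ((-½ - 4) + 118) = -4 + (-9/2 + 118) = -4 + 227/2 = 219/2)
1/(-40414 + X(57, 135)) = 1/(-40414 + 219/2) = 1/(-80609/2) = -2/80609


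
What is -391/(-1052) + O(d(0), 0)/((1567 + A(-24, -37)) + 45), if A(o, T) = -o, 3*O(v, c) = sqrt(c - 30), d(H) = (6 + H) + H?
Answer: 391/1052 + I*sqrt(30)/4908 ≈ 0.37167 + 0.001116*I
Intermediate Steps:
d(H) = 6 + 2*H
O(v, c) = sqrt(-30 + c)/3 (O(v, c) = sqrt(c - 30)/3 = sqrt(-30 + c)/3)
-391/(-1052) + O(d(0), 0)/((1567 + A(-24, -37)) + 45) = -391/(-1052) + (sqrt(-30 + 0)/3)/((1567 - 1*(-24)) + 45) = -391*(-1/1052) + (sqrt(-30)/3)/((1567 + 24) + 45) = 391/1052 + ((I*sqrt(30))/3)/(1591 + 45) = 391/1052 + (I*sqrt(30)/3)/1636 = 391/1052 + (I*sqrt(30)/3)*(1/1636) = 391/1052 + I*sqrt(30)/4908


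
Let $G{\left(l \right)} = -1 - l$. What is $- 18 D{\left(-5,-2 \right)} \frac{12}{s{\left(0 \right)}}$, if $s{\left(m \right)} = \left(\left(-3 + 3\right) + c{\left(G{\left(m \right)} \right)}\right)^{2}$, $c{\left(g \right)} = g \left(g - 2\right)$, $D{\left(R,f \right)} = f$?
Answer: $48$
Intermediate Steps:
$c{\left(g \right)} = g \left(-2 + g\right)$
$s{\left(m \right)} = \left(-1 - m\right)^{2} \left(-3 - m\right)^{2}$ ($s{\left(m \right)} = \left(\left(-3 + 3\right) + \left(-1 - m\right) \left(-2 - \left(1 + m\right)\right)\right)^{2} = \left(0 + \left(-1 - m\right) \left(-3 - m\right)\right)^{2} = \left(\left(-1 - m\right) \left(-3 - m\right)\right)^{2} = \left(-1 - m\right)^{2} \left(-3 - m\right)^{2}$)
$- 18 D{\left(-5,-2 \right)} \frac{12}{s{\left(0 \right)}} = \left(-18\right) \left(-2\right) \frac{12}{\left(1 + 0\right)^{2} \left(3 + 0\right)^{2}} = 36 \frac{12}{1^{2} \cdot 3^{2}} = 36 \frac{12}{1 \cdot 9} = 36 \cdot \frac{12}{9} = 36 \cdot 12 \cdot \frac{1}{9} = 36 \cdot \frac{4}{3} = 48$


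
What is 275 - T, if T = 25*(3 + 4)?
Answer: 100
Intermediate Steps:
T = 175 (T = 25*7 = 175)
275 - T = 275 - 1*175 = 275 - 175 = 100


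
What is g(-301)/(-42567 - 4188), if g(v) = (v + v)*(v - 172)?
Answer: -284746/46755 ≈ -6.0902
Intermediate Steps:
g(v) = 2*v*(-172 + v) (g(v) = (2*v)*(-172 + v) = 2*v*(-172 + v))
g(-301)/(-42567 - 4188) = (2*(-301)*(-172 - 301))/(-42567 - 4188) = (2*(-301)*(-473))/(-46755) = 284746*(-1/46755) = -284746/46755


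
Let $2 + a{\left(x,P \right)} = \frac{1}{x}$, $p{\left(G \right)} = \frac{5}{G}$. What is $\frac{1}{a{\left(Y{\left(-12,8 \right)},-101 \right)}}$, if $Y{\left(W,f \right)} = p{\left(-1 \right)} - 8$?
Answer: $- \frac{13}{27} \approx -0.48148$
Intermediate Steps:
$Y{\left(W,f \right)} = -13$ ($Y{\left(W,f \right)} = \frac{5}{-1} - 8 = 5 \left(-1\right) - 8 = -5 - 8 = -13$)
$a{\left(x,P \right)} = -2 + \frac{1}{x}$
$\frac{1}{a{\left(Y{\left(-12,8 \right)},-101 \right)}} = \frac{1}{-2 + \frac{1}{-13}} = \frac{1}{-2 - \frac{1}{13}} = \frac{1}{- \frac{27}{13}} = - \frac{13}{27}$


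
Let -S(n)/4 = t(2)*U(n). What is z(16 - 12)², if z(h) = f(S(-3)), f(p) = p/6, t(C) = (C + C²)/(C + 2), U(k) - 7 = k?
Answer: 16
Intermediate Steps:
U(k) = 7 + k
t(C) = (C + C²)/(2 + C)
S(n) = -42 - 6*n (S(n) = -4*2*(1 + 2)/(2 + 2)*(7 + n) = -4*2*3/4*(7 + n) = -4*2*(¼)*3*(7 + n) = -6*(7 + n) = -4*(21/2 + 3*n/2) = -42 - 6*n)
f(p) = p/6 (f(p) = p*(⅙) = p/6)
z(h) = -4 (z(h) = (-42 - 6*(-3))/6 = (-42 + 18)/6 = (⅙)*(-24) = -4)
z(16 - 12)² = (-4)² = 16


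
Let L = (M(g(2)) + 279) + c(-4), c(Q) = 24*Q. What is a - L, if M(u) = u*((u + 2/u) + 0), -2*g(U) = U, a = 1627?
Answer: 1441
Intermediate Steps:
g(U) = -U/2
M(u) = u*(u + 2/u)
L = 186 (L = ((2 + (-1/2*2)**2) + 279) + 24*(-4) = ((2 + (-1)**2) + 279) - 96 = ((2 + 1) + 279) - 96 = (3 + 279) - 96 = 282 - 96 = 186)
a - L = 1627 - 1*186 = 1627 - 186 = 1441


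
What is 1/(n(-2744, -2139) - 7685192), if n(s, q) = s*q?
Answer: -1/1815776 ≈ -5.5073e-7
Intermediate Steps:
n(s, q) = q*s
1/(n(-2744, -2139) - 7685192) = 1/(-2139*(-2744) - 7685192) = 1/(5869416 - 7685192) = 1/(-1815776) = -1/1815776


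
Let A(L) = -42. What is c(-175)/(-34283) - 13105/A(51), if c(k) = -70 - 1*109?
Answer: 449286233/1439886 ≈ 312.03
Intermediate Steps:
c(k) = -179 (c(k) = -70 - 109 = -179)
c(-175)/(-34283) - 13105/A(51) = -179/(-34283) - 13105/(-42) = -179*(-1/34283) - 13105*(-1/42) = 179/34283 + 13105/42 = 449286233/1439886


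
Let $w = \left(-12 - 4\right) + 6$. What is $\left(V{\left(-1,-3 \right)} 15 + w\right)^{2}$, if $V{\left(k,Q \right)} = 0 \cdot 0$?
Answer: $100$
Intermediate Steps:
$V{\left(k,Q \right)} = 0$
$w = -10$ ($w = \left(-12 - 4\right) + 6 = -16 + 6 = -10$)
$\left(V{\left(-1,-3 \right)} 15 + w\right)^{2} = \left(0 \cdot 15 - 10\right)^{2} = \left(0 - 10\right)^{2} = \left(-10\right)^{2} = 100$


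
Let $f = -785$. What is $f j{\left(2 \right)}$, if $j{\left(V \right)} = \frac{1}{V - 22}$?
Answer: $\frac{157}{4} \approx 39.25$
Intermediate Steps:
$j{\left(V \right)} = \frac{1}{-22 + V}$
$f j{\left(2 \right)} = - \frac{785}{-22 + 2} = - \frac{785}{-20} = \left(-785\right) \left(- \frac{1}{20}\right) = \frac{157}{4}$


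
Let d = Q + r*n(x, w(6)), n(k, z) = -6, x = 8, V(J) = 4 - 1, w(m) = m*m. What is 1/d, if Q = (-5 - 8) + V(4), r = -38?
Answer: 1/218 ≈ 0.0045872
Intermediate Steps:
w(m) = m**2
V(J) = 3
Q = -10 (Q = (-5 - 8) + 3 = -13 + 3 = -10)
d = 218 (d = -10 - 38*(-6) = -10 + 228 = 218)
1/d = 1/218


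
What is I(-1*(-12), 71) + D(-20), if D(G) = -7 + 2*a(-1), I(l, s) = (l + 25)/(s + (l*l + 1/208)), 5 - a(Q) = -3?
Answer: 410185/44721 ≈ 9.1721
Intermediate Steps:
a(Q) = 8 (a(Q) = 5 - 1*(-3) = 5 + 3 = 8)
I(l, s) = (25 + l)/(1/208 + s + l**2) (I(l, s) = (25 + l)/(s + (l**2 + 1/208)) = (25 + l)/(s + (1/208 + l**2)) = (25 + l)/(1/208 + s + l**2))
D(G) = 9 (D(G) = -7 + 2*8 = -7 + 16 = 9)
I(-1*(-12), 71) + D(-20) = 208*(25 - 1*(-12))/(1 + 208*71 + 208*(-1*(-12))**2) + 9 = 208*(25 + 12)/(1 + 14768 + 208*12**2) + 9 = 208*37/(1 + 14768 + 208*144) + 9 = 208*37/(1 + 14768 + 29952) + 9 = 208*37/44721 + 9 = 208*(1/44721)*37 + 9 = 7696/44721 + 9 = 410185/44721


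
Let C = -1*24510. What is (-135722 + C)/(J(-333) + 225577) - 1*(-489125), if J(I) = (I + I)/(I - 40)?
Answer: 41155351587339/84140887 ≈ 4.8912e+5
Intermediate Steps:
J(I) = 2*I/(-40 + I) (J(I) = (2*I)/(-40 + I) = 2*I/(-40 + I))
C = -24510
(-135722 + C)/(J(-333) + 225577) - 1*(-489125) = (-135722 - 24510)/(2*(-333)/(-40 - 333) + 225577) - 1*(-489125) = -160232/(2*(-333)/(-373) + 225577) + 489125 = -160232/(2*(-333)*(-1/373) + 225577) + 489125 = -160232/(666/373 + 225577) + 489125 = -160232/84140887/373 + 489125 = -160232*373/84140887 + 489125 = -59766536/84140887 + 489125 = 41155351587339/84140887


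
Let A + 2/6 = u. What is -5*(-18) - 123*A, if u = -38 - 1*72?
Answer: 13661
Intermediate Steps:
u = -110 (u = -38 - 72 = -110)
A = -331/3 (A = -⅓ - 110 = -331/3 ≈ -110.33)
-5*(-18) - 123*A = -5*(-18) - 123*(-331/3) = 90 + 13571 = 13661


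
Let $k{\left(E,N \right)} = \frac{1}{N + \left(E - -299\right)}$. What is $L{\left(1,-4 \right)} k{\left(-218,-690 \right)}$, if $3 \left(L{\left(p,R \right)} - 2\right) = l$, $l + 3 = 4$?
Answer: $- \frac{1}{261} \approx -0.0038314$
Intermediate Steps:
$l = 1$ ($l = -3 + 4 = 1$)
$L{\left(p,R \right)} = \frac{7}{3}$ ($L{\left(p,R \right)} = 2 + \frac{1}{3} \cdot 1 = 2 + \frac{1}{3} = \frac{7}{3}$)
$k{\left(E,N \right)} = \frac{1}{299 + E + N}$ ($k{\left(E,N \right)} = \frac{1}{N + \left(E + 299\right)} = \frac{1}{N + \left(299 + E\right)} = \frac{1}{299 + E + N}$)
$L{\left(1,-4 \right)} k{\left(-218,-690 \right)} = \frac{7}{3 \left(299 - 218 - 690\right)} = \frac{7}{3 \left(-609\right)} = \frac{7}{3} \left(- \frac{1}{609}\right) = - \frac{1}{261}$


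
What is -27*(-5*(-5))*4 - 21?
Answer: -2721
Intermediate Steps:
-27*(-5*(-5))*4 - 21 = -675*4 - 21 = -27*100 - 21 = -2700 - 21 = -2721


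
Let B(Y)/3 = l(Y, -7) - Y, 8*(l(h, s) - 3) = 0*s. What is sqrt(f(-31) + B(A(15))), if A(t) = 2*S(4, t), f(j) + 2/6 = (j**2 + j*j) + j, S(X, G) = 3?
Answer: sqrt(16935)/3 ≈ 43.378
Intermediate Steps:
l(h, s) = 3 (l(h, s) = 3 + (0*s)/8 = 3 + (1/8)*0 = 3 + 0 = 3)
f(j) = -1/3 + j + 2*j**2 (f(j) = -1/3 + ((j**2 + j*j) + j) = -1/3 + ((j**2 + j**2) + j) = -1/3 + (2*j**2 + j) = -1/3 + (j + 2*j**2) = -1/3 + j + 2*j**2)
A(t) = 6 (A(t) = 2*3 = 6)
B(Y) = 9 - 3*Y (B(Y) = 3*(3 - Y) = 9 - 3*Y)
sqrt(f(-31) + B(A(15))) = sqrt((-1/3 - 31 + 2*(-31)**2) + (9 - 3*6)) = sqrt((-1/3 - 31 + 2*961) + (9 - 18)) = sqrt((-1/3 - 31 + 1922) - 9) = sqrt(5672/3 - 9) = sqrt(5645/3) = sqrt(16935)/3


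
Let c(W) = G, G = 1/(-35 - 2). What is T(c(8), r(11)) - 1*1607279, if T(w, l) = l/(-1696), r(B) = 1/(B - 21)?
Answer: -27259451839/16960 ≈ -1.6073e+6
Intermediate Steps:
r(B) = 1/(-21 + B)
G = -1/37 (G = 1/(-37) = -1/37 ≈ -0.027027)
c(W) = -1/37
T(w, l) = -l/1696 (T(w, l) = l*(-1/1696) = -l/1696)
T(c(8), r(11)) - 1*1607279 = -1/(1696*(-21 + 11)) - 1*1607279 = -1/1696/(-10) - 1607279 = -1/1696*(-⅒) - 1607279 = 1/16960 - 1607279 = -27259451839/16960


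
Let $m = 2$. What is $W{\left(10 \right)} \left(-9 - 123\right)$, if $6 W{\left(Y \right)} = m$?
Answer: $-44$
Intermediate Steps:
$W{\left(Y \right)} = \frac{1}{3}$ ($W{\left(Y \right)} = \frac{1}{6} \cdot 2 = \frac{1}{3}$)
$W{\left(10 \right)} \left(-9 - 123\right) = \frac{-9 - 123}{3} = \frac{1}{3} \left(-132\right) = -44$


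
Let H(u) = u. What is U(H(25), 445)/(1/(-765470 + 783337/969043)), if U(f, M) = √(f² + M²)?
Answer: -3708862809365*√7946/969043 ≈ -3.4117e+8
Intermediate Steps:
U(f, M) = √(M² + f²)
U(H(25), 445)/(1/(-765470 + 783337/969043)) = √(445² + 25²)/(1/(-765470 + 783337/969043)) = √(198025 + 625)/(1/(-765470 + 783337*(1/969043))) = √198650/(1/(-765470 + 783337/969043)) = (5*√7946)/(1/(-741772561873/969043)) = (5*√7946)/(-969043/741772561873) = (5*√7946)*(-741772561873/969043) = -3708862809365*√7946/969043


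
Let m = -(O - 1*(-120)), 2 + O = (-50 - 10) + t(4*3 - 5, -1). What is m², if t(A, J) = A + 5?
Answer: 4900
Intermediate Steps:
t(A, J) = 5 + A
O = -50 (O = -2 + ((-50 - 10) + (5 + (4*3 - 5))) = -2 + (-60 + (5 + (12 - 5))) = -2 + (-60 + (5 + 7)) = -2 + (-60 + 12) = -2 - 48 = -50)
m = -70 (m = -(-50 - 1*(-120)) = -(-50 + 120) = -1*70 = -70)
m² = (-70)² = 4900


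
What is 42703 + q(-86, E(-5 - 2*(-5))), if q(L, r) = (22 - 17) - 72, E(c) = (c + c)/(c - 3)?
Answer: 42636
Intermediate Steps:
E(c) = 2*c/(-3 + c) (E(c) = (2*c)/(-3 + c) = 2*c/(-3 + c))
q(L, r) = -67 (q(L, r) = 5 - 72 = -67)
42703 + q(-86, E(-5 - 2*(-5))) = 42703 - 67 = 42636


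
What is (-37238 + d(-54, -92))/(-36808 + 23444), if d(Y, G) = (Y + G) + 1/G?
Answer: 3439329/1229488 ≈ 2.7974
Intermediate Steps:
d(Y, G) = G + Y + 1/G (d(Y, G) = (G + Y) + 1/G = G + Y + 1/G)
(-37238 + d(-54, -92))/(-36808 + 23444) = (-37238 + (-92 - 54 + 1/(-92)))/(-36808 + 23444) = (-37238 + (-92 - 54 - 1/92))/(-13364) = (-37238 - 13433/92)*(-1/13364) = -3439329/92*(-1/13364) = 3439329/1229488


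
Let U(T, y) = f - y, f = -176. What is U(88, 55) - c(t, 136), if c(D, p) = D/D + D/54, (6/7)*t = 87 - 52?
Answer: -75413/324 ≈ -232.76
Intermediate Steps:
U(T, y) = -176 - y
t = 245/6 (t = 7*(87 - 52)/6 = (7/6)*35 = 245/6 ≈ 40.833)
c(D, p) = 1 + D/54 (c(D, p) = 1 + D*(1/54) = 1 + D/54)
U(88, 55) - c(t, 136) = (-176 - 1*55) - (1 + (1/54)*(245/6)) = (-176 - 55) - (1 + 245/324) = -231 - 1*569/324 = -231 - 569/324 = -75413/324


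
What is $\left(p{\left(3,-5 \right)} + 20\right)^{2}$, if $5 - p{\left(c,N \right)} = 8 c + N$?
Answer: $36$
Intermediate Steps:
$p{\left(c,N \right)} = 5 - N - 8 c$ ($p{\left(c,N \right)} = 5 - \left(8 c + N\right) = 5 - \left(N + 8 c\right) = 5 - N - 8 c$)
$\left(p{\left(3,-5 \right)} + 20\right)^{2} = \left(\left(5 - -5 - 24\right) + 20\right)^{2} = \left(\left(5 + 5 - 24\right) + 20\right)^{2} = \left(-14 + 20\right)^{2} = 6^{2} = 36$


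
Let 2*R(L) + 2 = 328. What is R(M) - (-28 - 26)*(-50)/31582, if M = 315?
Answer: 2572583/15791 ≈ 162.91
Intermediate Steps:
R(L) = 163 (R(L) = -1 + (1/2)*328 = -1 + 164 = 163)
R(M) - (-28 - 26)*(-50)/31582 = 163 - (-28 - 26)*(-50)/31582 = 163 - (-54*(-50))/31582 = 163 - 2700/31582 = 163 - 1*1350/15791 = 163 - 1350/15791 = 2572583/15791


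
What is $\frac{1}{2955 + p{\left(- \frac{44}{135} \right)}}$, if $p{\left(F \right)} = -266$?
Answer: $\frac{1}{2689} \approx 0.00037189$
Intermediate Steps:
$\frac{1}{2955 + p{\left(- \frac{44}{135} \right)}} = \frac{1}{2955 - 266} = \frac{1}{2689}$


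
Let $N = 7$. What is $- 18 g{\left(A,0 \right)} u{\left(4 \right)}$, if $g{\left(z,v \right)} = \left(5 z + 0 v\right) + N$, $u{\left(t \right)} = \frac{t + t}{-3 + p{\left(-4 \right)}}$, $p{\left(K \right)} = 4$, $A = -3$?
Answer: $1152$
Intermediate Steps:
$u{\left(t \right)} = 2 t$ ($u{\left(t \right)} = \frac{t + t}{-3 + 4} = \frac{2 t}{1} = 2 t 1 = 2 t$)
$g{\left(z,v \right)} = 7 + 5 z$ ($g{\left(z,v \right)} = \left(5 z + 0 v\right) + 7 = \left(5 z + 0\right) + 7 = 5 z + 7 = 7 + 5 z$)
$- 18 g{\left(A,0 \right)} u{\left(4 \right)} = - 18 \left(7 + 5 \left(-3\right)\right) 2 \cdot 4 = - 18 \left(7 - 15\right) 8 = \left(-18\right) \left(-8\right) 8 = 144 \cdot 8 = 1152$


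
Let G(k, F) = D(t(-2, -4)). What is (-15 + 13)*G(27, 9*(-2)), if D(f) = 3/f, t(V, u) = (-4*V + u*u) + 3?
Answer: -2/9 ≈ -0.22222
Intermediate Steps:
t(V, u) = 3 + u² - 4*V (t(V, u) = (-4*V + u²) + 3 = (u² - 4*V) + 3 = 3 + u² - 4*V)
G(k, F) = ⅑ (G(k, F) = 3/(3 + (-4)² - 4*(-2)) = 3/(3 + 16 + 8) = 3/27 = 3*(1/27) = ⅑)
(-15 + 13)*G(27, 9*(-2)) = (-15 + 13)*(⅑) = -2*⅑ = -2/9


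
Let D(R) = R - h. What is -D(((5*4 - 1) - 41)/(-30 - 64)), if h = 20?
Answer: 929/47 ≈ 19.766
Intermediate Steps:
D(R) = -20 + R (D(R) = R - 1*20 = R - 20 = -20 + R)
-D(((5*4 - 1) - 41)/(-30 - 64)) = -(-20 + ((5*4 - 1) - 41)/(-30 - 64)) = -(-20 + ((20 - 1) - 41)/(-94)) = -(-20 + (19 - 41)*(-1/94)) = -(-20 - 22*(-1/94)) = -(-20 + 11/47) = -1*(-929/47) = 929/47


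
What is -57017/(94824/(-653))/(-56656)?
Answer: -37232101/5372348544 ≈ -0.0069303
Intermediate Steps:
-57017/(94824/(-653))/(-56656) = -57017/(94824*(-1/653))*(-1/56656) = -57017/(-94824/653)*(-1/56656) = -57017*(-653/94824)*(-1/56656) = (37232101/94824)*(-1/56656) = -37232101/5372348544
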